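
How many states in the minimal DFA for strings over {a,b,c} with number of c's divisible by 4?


Track (count of c) mod 4: states 0..3, accept at 0
Minimal DFA: 4 states


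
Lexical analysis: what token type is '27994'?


Pattern: digits only
Type: INTEGER_LITERAL


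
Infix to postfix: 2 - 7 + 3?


Left to right (same or higher precedence on left)
Postfix: 2 7 - 3 +


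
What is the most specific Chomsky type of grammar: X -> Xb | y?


Left-linear: every RHS is a terminal or one nonterminal followed by a terminal
Classification: Type 3 (Regular)


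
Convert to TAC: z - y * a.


Break into single-operator statements:
t1 = y * a
t2 = z - t1


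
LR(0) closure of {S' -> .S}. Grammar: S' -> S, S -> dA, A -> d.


Start: S' -> .S
For each item with dot before a nonterminal B, add B -> .γ for every B-production
Closure: [S' -> .S, S -> .dA]


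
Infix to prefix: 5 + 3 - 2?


left-to-right (same/higher precedence on left): tree is (- (+ 5 3) 2)
Prefix: - + 5 3 2


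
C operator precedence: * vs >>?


'*' is multiplicative (level 10); '>>' is shift (level 8)
Higher level binds tighter
'*' has higher precedence than '>>'


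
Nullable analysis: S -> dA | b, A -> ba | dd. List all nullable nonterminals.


A nonterminal is nullable iff some alternative derives ε (directly, or every symbol in it is nullable)
Nullable: {}


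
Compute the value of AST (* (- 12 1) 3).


Evaluate inner: (- 12 1) = 11
Evaluate root: (* 11 3) = 33
Result: 33


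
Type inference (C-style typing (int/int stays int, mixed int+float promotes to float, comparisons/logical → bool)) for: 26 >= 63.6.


Operand types: int >= float
Rule: comparison yields bool
Result type: bool


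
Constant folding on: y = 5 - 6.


5 - 6 = -1 at compile time
Optimized: y = -1


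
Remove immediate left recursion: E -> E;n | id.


Left-recursive alternatives: E;n; non-recursive: id
Introduce E': E -> idE', E' -> ;nE' | ε


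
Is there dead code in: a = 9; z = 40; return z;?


a is assigned but never read
Dead: 'a = 9'


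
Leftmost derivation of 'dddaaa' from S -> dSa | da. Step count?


Derivation: S => dSa => ddSaa => dddaaa
Steps: 3


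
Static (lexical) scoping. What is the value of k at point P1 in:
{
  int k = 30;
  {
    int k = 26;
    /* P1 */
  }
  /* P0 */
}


k declared in the same block as P1
k = 26


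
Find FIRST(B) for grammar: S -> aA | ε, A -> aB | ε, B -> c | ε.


Per alternative of B: FIRST(c) = {c}; FIRST(ε) = {ε}
FIRST(B) = {c, ε}


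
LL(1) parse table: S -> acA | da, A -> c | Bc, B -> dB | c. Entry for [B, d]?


For [B, d]: 'd' ∈ FIRST(dB)
Entry: B -> dB


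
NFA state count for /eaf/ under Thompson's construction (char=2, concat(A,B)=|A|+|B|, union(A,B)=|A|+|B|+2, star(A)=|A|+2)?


Syntax tree has 3 char leaf(s), 0 union(s), 0 star(s)
chars contribute 3×2 = 6; each union adds +2; each star adds +2
Total: 6 + 0 + 0 = 6 states


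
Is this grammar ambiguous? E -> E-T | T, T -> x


precedence layered via separate nonterminal T: deterministic
Unambiguous


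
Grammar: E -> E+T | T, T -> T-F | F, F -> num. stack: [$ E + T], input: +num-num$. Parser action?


handle 'E+T' on top; lookahead ∈ FOLLOW(E) = {+, $}
Action: reduce (E -> E+T)


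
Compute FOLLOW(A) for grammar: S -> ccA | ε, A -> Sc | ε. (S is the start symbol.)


$ ∈ FOLLOW(S). For each A -> αBβ: add FIRST(β)\{ε} to FOLLOW(B); if β nullable, add FOLLOW(A).
FOLLOW(A) = {$, c}


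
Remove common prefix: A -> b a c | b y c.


Common prefix: 'b'
Factored: A -> b A', A' -> a c | y c


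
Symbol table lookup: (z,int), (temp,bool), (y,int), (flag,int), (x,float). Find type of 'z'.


Lookup 'z' → type int


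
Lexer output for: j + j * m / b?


Scan left to right, longest-match per lexeme
Tokens: ID(j), OP(+), ID(j), OP(*), ID(m), OP(/), ID(b)


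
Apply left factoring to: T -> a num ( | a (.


Common prefix: 'a'
Factored: T -> a T', T' -> num ( | (


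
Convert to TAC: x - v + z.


Break into single-operator statements:
t1 = x - v
t2 = t1 + z


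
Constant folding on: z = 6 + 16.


6 + 16 = 22 at compile time
Optimized: z = 22


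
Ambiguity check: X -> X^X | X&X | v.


'v^v&v' has two parse trees (no precedence encoded between ^ and &)
Ambiguous


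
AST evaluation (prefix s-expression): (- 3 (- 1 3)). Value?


Evaluate inner: (- 1 3) = -2
Evaluate root: (- 3 -2) = 5
Result: 5


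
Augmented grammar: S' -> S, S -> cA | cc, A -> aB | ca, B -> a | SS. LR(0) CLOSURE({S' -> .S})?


Start: S' -> .S
For each item with dot before a nonterminal B, add B -> .γ for every B-production
Closure: [S' -> .S, S -> .cA, S -> .cc]


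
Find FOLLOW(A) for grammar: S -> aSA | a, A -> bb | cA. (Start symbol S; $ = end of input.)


$ ∈ FOLLOW(S). For each A -> αBβ: add FIRST(β)\{ε} to FOLLOW(B); if β nullable, add FOLLOW(A).
FOLLOW(A) = {$, b, c}


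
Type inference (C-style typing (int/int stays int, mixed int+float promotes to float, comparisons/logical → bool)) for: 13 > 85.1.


Operand types: int > float
Rule: comparison yields bool
Result type: bool


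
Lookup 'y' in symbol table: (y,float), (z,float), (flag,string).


Lookup 'y' → type float


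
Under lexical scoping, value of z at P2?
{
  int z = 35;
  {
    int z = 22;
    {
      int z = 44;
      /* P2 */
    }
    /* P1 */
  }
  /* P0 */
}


z declared in the same block as P2
z = 44


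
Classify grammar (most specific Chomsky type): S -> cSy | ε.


Single nonterminal LHS, but c^n y^n is not regular
Classification: Type 2 (Context-Free)


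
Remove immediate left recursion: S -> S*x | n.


Left-recursive alternatives: S*x; non-recursive: n
Introduce S': S -> nS', S' -> *xS' | ε


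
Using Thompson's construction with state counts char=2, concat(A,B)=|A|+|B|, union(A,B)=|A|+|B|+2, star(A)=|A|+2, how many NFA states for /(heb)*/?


Syntax tree has 3 char leaf(s), 0 union(s), 1 star(s)
chars contribute 3×2 = 6; each union adds +2; each star adds +2
Total: 6 + 0 + 2 = 8 states


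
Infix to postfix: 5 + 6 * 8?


* has higher precedence, evaluate 6*8 first
Postfix: 5 6 8 * +


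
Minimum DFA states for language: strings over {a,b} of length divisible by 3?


Track length mod 3: states 0..2, accept at 0
Minimal DFA: 3 states


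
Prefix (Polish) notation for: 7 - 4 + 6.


left-to-right (same/higher precedence on left): tree is (+ (- 7 4) 6)
Prefix: + - 7 4 6


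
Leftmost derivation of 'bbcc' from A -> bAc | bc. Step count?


Derivation: A => bAc => bbcc
Steps: 2


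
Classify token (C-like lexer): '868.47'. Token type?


Pattern: digits with a decimal point
Type: FLOAT_LITERAL


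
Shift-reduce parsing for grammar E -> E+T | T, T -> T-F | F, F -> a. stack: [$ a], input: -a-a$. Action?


'a' on top is the handle for F -> a
Action: reduce (F -> a)


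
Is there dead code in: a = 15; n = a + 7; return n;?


a is read by n's definition; n is returned
No dead code


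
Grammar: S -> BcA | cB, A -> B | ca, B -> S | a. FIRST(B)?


Per alternative of B: FIRST(S) = {a, c}; FIRST(a) = {a}
FIRST(B) = {a, c}


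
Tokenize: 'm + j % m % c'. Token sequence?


Scan left to right, longest-match per lexeme
Tokens: ID(m), OP(+), ID(j), OP(%), ID(m), OP(%), ID(c)


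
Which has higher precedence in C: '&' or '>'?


'>' is relational (level 7); '&' is bitwise AND (level 5)
Higher level binds tighter
'>' has higher precedence than '&'


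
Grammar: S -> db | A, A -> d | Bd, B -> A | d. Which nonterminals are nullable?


A nonterminal is nullable iff some alternative derives ε (directly, or every symbol in it is nullable)
Nullable: {}


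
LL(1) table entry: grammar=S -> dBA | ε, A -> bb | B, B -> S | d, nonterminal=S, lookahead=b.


For [S, b]: ε is nullable and 'b' ∈ FOLLOW(S)
Entry: S -> ε


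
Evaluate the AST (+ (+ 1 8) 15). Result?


Evaluate inner: (+ 1 8) = 9
Evaluate root: (+ 9 15) = 24
Result: 24


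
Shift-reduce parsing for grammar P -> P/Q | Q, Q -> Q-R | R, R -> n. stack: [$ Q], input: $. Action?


lookahead ∉ {-} so Q won't extend; reduce P -> Q
Action: reduce (P -> Q)


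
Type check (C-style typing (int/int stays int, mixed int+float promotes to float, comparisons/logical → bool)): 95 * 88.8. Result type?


Operand types: int * float
Rule: mixed int/float promotes to float; int/int stays int
Result type: float


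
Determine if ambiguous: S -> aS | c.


right-linear, alternatives start with distinct terminals 'a' vs 'c': unique leftmost derivation
Unambiguous


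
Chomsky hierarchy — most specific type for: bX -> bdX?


LHS has context (more than one symbol) and |LHS| ≤ |RHS|
Classification: Type 1 (Context-Sensitive)


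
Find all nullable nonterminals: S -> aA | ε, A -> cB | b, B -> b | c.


A nonterminal is nullable iff some alternative derives ε (directly, or every symbol in it is nullable)
Nullable: {S}


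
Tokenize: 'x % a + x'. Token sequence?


Scan left to right, longest-match per lexeme
Tokens: ID(x), OP(%), ID(a), OP(+), ID(x)


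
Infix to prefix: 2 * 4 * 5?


left-to-right (same/higher precedence on left): tree is (* (* 2 4) 5)
Prefix: * * 2 4 5


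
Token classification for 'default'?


Pattern: reserved word
Type: KEYWORD


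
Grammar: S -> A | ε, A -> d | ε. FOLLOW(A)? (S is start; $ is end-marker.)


$ ∈ FOLLOW(S). For each A -> αBβ: add FIRST(β)\{ε} to FOLLOW(B); if β nullable, add FOLLOW(A).
FOLLOW(A) = {$}


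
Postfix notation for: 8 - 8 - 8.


Left to right (same or higher precedence on left)
Postfix: 8 8 - 8 -


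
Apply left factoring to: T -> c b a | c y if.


Common prefix: 'c'
Factored: T -> c T', T' -> b a | y if


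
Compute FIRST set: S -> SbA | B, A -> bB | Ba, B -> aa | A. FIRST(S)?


Per alternative of S: FIRST(SbA) = {a, b}; FIRST(B) = {a, b}
FIRST(S) = {a, b}


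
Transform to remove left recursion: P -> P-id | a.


Left-recursive alternatives: P-id; non-recursive: a
Introduce P': P -> aP', P' -> -idP' | ε


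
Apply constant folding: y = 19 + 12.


19 + 12 = 31 at compile time
Optimized: y = 31


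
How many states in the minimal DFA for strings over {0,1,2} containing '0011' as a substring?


KMP-style automaton: 4 progress states + 1 absorbing accept = 5
Minimal DFA: 5 states


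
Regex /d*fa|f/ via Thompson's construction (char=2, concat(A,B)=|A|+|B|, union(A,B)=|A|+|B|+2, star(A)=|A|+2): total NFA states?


Syntax tree has 4 char leaf(s), 1 union(s), 1 star(s)
chars contribute 4×2 = 8; each union adds +2; each star adds +2
Total: 8 + 2 + 2 = 12 states


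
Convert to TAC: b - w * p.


Break into single-operator statements:
t1 = w * p
t2 = b - t1


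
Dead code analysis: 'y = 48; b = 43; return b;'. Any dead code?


y is assigned but never read
Dead: 'y = 48'


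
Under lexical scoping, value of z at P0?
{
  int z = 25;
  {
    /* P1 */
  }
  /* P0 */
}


z declared in the same block as P0
z = 25


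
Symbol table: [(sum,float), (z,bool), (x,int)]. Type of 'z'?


Lookup 'z' → type bool


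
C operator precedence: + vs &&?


'+' is additive (level 9); '&&' is logical AND (level 2)
Higher level binds tighter
'+' has higher precedence than '&&'


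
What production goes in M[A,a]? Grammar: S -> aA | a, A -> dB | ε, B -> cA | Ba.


For [A, a]: ε is nullable and 'a' ∈ FOLLOW(A)
Entry: A -> ε


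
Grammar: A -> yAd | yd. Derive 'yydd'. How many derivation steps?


Derivation: A => yAd => yydd
Steps: 2


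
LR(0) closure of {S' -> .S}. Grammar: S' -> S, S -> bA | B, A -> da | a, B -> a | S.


Start: S' -> .S
For each item with dot before a nonterminal B, add B -> .γ for every B-production
Closure: [S' -> .S, S -> .bA, S -> .B, B -> .a, B -> .S]


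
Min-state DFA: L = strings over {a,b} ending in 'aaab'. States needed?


Track the longest suffix of input matching a prefix of 'aaab': 5 classes (prefixes of length 0..4)
Minimal DFA: 5 states


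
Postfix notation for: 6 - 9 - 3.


Left to right (same or higher precedence on left)
Postfix: 6 9 - 3 -


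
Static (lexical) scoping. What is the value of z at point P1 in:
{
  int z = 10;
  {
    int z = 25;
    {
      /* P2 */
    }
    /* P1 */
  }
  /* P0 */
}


z declared in the same block as P1
z = 25


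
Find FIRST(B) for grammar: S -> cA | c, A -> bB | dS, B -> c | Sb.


Per alternative of B: FIRST(c) = {c}; FIRST(Sb) = {c}
FIRST(B) = {c}


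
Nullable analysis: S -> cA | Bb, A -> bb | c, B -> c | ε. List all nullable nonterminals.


A nonterminal is nullable iff some alternative derives ε (directly, or every symbol in it is nullable)
Nullable: {B}


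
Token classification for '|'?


Pattern: operator symbol
Type: OPERATOR


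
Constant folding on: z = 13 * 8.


13 * 8 = 104 at compile time
Optimized: z = 104


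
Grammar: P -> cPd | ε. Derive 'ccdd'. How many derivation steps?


Derivation: P => cPd => ccPdd => ccdd
Steps: 3


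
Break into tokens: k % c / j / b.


Scan left to right, longest-match per lexeme
Tokens: ID(k), OP(%), ID(c), OP(/), ID(j), OP(/), ID(b)


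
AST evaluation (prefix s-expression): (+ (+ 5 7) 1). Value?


Evaluate inner: (+ 5 7) = 12
Evaluate root: (+ 12 1) = 13
Result: 13


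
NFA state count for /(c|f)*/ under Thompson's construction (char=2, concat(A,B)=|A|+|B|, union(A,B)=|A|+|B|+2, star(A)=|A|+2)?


Syntax tree has 2 char leaf(s), 1 union(s), 1 star(s)
chars contribute 2×2 = 4; each union adds +2; each star adds +2
Total: 4 + 2 + 2 = 8 states


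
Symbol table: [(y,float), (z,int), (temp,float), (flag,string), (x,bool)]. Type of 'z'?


Lookup 'z' → type int


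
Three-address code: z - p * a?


Break into single-operator statements:
t1 = p * a
t2 = z - t1


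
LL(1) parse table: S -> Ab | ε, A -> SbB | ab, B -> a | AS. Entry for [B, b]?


For [B, b]: 'b' ∈ FIRST(AS)
Entry: B -> AS


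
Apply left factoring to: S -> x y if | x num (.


Common prefix: 'x'
Factored: S -> x S', S' -> y if | num (


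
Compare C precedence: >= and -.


'-' is additive (level 9); '>=' is relational (level 7)
Higher level binds tighter
'-' has higher precedence than '>='


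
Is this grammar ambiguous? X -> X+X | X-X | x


'x+x-x' has two parse trees (no precedence encoded between + and -)
Ambiguous


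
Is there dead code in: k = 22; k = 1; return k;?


first assignment to k is overwritten before any read
Dead: 'k = 22'


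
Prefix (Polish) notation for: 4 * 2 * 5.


left-to-right (same/higher precedence on left): tree is (* (* 4 2) 5)
Prefix: * * 4 2 5


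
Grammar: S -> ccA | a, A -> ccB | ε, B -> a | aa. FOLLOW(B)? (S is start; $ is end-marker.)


$ ∈ FOLLOW(S). For each A -> αBβ: add FIRST(β)\{ε} to FOLLOW(B); if β nullable, add FOLLOW(A).
FOLLOW(B) = {$}


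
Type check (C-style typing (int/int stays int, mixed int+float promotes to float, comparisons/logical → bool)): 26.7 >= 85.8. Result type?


Operand types: float >= float
Rule: comparison yields bool
Result type: bool


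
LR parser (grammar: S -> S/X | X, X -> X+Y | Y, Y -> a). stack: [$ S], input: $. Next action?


start symbol S on stack, input exhausted
Action: accept


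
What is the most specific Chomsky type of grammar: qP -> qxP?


LHS has context (more than one symbol) and |LHS| ≤ |RHS|
Classification: Type 1 (Context-Sensitive)


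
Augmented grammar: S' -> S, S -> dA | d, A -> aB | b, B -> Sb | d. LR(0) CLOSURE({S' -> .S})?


Start: S' -> .S
For each item with dot before a nonterminal B, add B -> .γ for every B-production
Closure: [S' -> .S, S -> .dA, S -> .d]


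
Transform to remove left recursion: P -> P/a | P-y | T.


Left-recursive alternatives: P/a, P-y; non-recursive: T
Introduce P': P -> TP', P' -> /aP' | -yP' | ε


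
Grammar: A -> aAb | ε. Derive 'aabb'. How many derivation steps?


Derivation: A => aAb => aaAbb => aabb
Steps: 3


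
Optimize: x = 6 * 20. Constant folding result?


6 * 20 = 120 at compile time
Optimized: x = 120


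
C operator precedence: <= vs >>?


'>>' is shift (level 8); '<=' is relational (level 7)
Higher level binds tighter
'>>' has higher precedence than '<='


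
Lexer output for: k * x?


Scan left to right, longest-match per lexeme
Tokens: ID(k), OP(*), ID(x)


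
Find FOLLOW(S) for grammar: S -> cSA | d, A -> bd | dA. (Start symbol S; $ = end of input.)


$ ∈ FOLLOW(S). For each A -> αBβ: add FIRST(β)\{ε} to FOLLOW(B); if β nullable, add FOLLOW(A).
FOLLOW(S) = {$, b, d}


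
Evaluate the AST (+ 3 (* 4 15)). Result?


Evaluate inner: (* 4 15) = 60
Evaluate root: (+ 3 60) = 63
Result: 63


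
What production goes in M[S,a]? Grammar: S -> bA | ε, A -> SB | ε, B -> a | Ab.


For [S, a]: ε is nullable and 'a' ∈ FOLLOW(S)
Entry: S -> ε


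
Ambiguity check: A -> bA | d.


right-linear, alternatives start with distinct terminals 'b' vs 'd': unique leftmost derivation
Unambiguous


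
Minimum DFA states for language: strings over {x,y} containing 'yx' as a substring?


KMP-style automaton: 2 progress states + 1 absorbing accept = 3
Minimal DFA: 3 states


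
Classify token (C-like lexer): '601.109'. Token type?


Pattern: digits with a decimal point
Type: FLOAT_LITERAL


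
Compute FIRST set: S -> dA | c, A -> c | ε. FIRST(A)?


Per alternative of A: FIRST(c) = {c}; FIRST(ε) = {ε}
FIRST(A) = {c, ε}


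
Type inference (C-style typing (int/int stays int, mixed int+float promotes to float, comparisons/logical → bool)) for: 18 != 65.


Operand types: int != int
Rule: comparison yields bool
Result type: bool


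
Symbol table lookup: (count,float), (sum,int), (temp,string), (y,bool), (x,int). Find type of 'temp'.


Lookup 'temp' → type string


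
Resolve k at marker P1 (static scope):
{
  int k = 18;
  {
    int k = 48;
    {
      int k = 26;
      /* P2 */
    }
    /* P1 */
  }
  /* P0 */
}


k declared in the same block as P1
k = 48


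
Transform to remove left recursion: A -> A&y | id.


Left-recursive alternatives: A&y; non-recursive: id
Introduce A': A -> idA', A' -> &yA' | ε


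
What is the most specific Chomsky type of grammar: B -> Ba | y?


Left-linear: every RHS is a terminal or one nonterminal followed by a terminal
Classification: Type 3 (Regular)


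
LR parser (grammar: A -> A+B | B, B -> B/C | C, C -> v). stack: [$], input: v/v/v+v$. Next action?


no handle on stack; shift 'v'
Action: shift


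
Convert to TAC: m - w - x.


Break into single-operator statements:
t1 = m - w
t2 = t1 - x


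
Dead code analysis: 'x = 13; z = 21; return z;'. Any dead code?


x is assigned but never read
Dead: 'x = 13'


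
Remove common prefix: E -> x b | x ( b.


Common prefix: 'x'
Factored: E -> x E', E' -> b | ( b


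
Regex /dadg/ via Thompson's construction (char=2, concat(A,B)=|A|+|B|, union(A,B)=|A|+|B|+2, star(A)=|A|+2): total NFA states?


Syntax tree has 4 char leaf(s), 0 union(s), 0 star(s)
chars contribute 4×2 = 8; each union adds +2; each star adds +2
Total: 8 + 0 + 0 = 8 states


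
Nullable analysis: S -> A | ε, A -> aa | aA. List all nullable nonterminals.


A nonterminal is nullable iff some alternative derives ε (directly, or every symbol in it is nullable)
Nullable: {S}


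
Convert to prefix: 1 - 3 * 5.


'*' binds tighter: tree is (- 1 (* 3 5))
Prefix: - 1 * 3 5


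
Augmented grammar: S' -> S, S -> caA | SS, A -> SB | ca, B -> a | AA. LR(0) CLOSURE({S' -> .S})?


Start: S' -> .S
For each item with dot before a nonterminal B, add B -> .γ for every B-production
Closure: [S' -> .S, S -> .caA, S -> .SS]


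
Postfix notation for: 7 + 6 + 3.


Left to right (same or higher precedence on left)
Postfix: 7 6 + 3 +


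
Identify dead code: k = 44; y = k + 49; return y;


k is read by y's definition; y is returned
No dead code


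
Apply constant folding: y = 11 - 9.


11 - 9 = 2 at compile time
Optimized: y = 2


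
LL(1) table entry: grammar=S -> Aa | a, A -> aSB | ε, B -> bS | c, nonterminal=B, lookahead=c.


For [B, c]: 'c' ∈ FIRST(c)
Entry: B -> c


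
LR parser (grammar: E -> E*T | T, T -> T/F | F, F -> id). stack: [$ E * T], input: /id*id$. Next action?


'/' can extend T; shift to build T -> T/F
Action: shift


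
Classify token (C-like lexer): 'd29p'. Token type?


Pattern: letter/underscore followed by alphanumerics, not a keyword
Type: IDENTIFIER


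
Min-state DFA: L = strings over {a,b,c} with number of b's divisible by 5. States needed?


Track (count of b) mod 5: states 0..4, accept at 0
Minimal DFA: 5 states


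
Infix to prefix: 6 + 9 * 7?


'*' binds tighter: tree is (+ 6 (* 9 7))
Prefix: + 6 * 9 7


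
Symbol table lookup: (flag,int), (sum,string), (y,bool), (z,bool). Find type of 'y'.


Lookup 'y' → type bool


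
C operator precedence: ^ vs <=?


'<=' is relational (level 7); '^' is bitwise XOR (level 4)
Higher level binds tighter
'<=' has higher precedence than '^'


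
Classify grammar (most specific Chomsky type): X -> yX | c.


Right-linear: every RHS is a terminal or a terminal followed by one nonterminal
Classification: Type 3 (Regular)


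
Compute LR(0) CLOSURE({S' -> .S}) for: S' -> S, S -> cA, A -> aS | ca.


Start: S' -> .S
For each item with dot before a nonterminal B, add B -> .γ for every B-production
Closure: [S' -> .S, S -> .cA]


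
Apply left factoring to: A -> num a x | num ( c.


Common prefix: 'num'
Factored: A -> num A', A' -> a x | ( c


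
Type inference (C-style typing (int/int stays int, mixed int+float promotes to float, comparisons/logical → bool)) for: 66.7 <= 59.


Operand types: float <= int
Rule: comparison yields bool
Result type: bool


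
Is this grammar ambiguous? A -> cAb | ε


balanced c^n…b^n: each string has a unique parse
Unambiguous


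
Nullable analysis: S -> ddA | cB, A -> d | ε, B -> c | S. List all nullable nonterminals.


A nonterminal is nullable iff some alternative derives ε (directly, or every symbol in it is nullable)
Nullable: {A}


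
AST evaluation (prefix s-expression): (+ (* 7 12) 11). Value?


Evaluate inner: (* 7 12) = 84
Evaluate root: (+ 84 11) = 95
Result: 95


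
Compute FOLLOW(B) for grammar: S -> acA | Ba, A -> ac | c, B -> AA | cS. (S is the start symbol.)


$ ∈ FOLLOW(S). For each A -> αBβ: add FIRST(β)\{ε} to FOLLOW(B); if β nullable, add FOLLOW(A).
FOLLOW(B) = {a}


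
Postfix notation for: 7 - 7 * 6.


* has higher precedence, evaluate 7*6 first
Postfix: 7 7 6 * -


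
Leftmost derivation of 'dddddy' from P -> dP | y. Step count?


Derivation: P => dP => ddP => dddP => ddddP => dddddP => dddddy
Steps: 6


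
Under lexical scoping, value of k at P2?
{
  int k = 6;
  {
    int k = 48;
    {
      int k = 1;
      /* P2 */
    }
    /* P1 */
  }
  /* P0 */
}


k declared in the same block as P2
k = 1


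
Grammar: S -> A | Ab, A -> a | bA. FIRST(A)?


Per alternative of A: FIRST(a) = {a}; FIRST(bA) = {b}
FIRST(A) = {a, b}


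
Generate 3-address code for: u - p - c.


Break into single-operator statements:
t1 = u - p
t2 = t1 - c


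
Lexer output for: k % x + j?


Scan left to right, longest-match per lexeme
Tokens: ID(k), OP(%), ID(x), OP(+), ID(j)


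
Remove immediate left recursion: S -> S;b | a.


Left-recursive alternatives: S;b; non-recursive: a
Introduce S': S -> aS', S' -> ;bS' | ε


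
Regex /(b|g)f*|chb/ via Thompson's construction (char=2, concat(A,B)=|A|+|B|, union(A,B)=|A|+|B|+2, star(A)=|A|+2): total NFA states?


Syntax tree has 6 char leaf(s), 2 union(s), 1 star(s)
chars contribute 6×2 = 12; each union adds +2; each star adds +2
Total: 12 + 4 + 2 = 18 states


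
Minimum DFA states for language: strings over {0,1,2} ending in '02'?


Track the longest suffix of input matching a prefix of '02': 3 classes (prefixes of length 0..2)
Minimal DFA: 3 states


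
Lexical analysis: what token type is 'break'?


Pattern: reserved word
Type: KEYWORD


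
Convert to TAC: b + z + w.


Break into single-operator statements:
t1 = b + z
t2 = t1 + w


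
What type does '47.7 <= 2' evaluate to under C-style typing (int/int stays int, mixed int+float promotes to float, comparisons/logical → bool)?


Operand types: float <= int
Rule: comparison yields bool
Result type: bool


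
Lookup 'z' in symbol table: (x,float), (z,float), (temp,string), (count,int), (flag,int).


Lookup 'z' → type float


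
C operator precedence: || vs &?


'&' is bitwise AND (level 5); '||' is logical OR (level 1)
Higher level binds tighter
'&' has higher precedence than '||'


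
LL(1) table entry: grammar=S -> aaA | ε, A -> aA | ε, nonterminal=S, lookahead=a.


For [S, a]: 'a' ∈ FIRST(aaA)
Entry: S -> aaA


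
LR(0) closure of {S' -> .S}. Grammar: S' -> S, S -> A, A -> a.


Start: S' -> .S
For each item with dot before a nonterminal B, add B -> .γ for every B-production
Closure: [S' -> .S, S -> .A, A -> .a]


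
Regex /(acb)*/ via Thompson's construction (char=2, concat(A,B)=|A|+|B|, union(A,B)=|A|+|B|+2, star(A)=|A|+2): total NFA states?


Syntax tree has 3 char leaf(s), 0 union(s), 1 star(s)
chars contribute 3×2 = 6; each union adds +2; each star adds +2
Total: 6 + 0 + 2 = 8 states


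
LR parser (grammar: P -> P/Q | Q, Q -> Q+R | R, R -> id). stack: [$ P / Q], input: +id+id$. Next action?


'+' can extend Q; shift to build Q -> Q+R
Action: shift


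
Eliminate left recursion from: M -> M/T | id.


Left-recursive alternatives: M/T; non-recursive: id
Introduce M': M -> idM', M' -> /TM' | ε


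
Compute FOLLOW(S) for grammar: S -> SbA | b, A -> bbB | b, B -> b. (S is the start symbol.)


$ ∈ FOLLOW(S). For each A -> αBβ: add FIRST(β)\{ε} to FOLLOW(B); if β nullable, add FOLLOW(A).
FOLLOW(S) = {$, b}


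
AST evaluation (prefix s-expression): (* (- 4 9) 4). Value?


Evaluate inner: (- 4 9) = -5
Evaluate root: (* -5 4) = -20
Result: -20


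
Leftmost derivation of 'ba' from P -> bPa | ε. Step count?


Derivation: P => bPa => ba
Steps: 2


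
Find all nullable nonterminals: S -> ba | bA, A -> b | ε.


A nonterminal is nullable iff some alternative derives ε (directly, or every symbol in it is nullable)
Nullable: {A}


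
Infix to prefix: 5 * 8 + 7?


left-to-right (same/higher precedence on left): tree is (+ (* 5 8) 7)
Prefix: + * 5 8 7


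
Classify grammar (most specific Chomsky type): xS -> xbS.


LHS has context (more than one symbol) and |LHS| ≤ |RHS|
Classification: Type 1 (Context-Sensitive)


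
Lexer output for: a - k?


Scan left to right, longest-match per lexeme
Tokens: ID(a), OP(-), ID(k)


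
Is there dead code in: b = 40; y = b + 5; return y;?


b is read by y's definition; y is returned
No dead code


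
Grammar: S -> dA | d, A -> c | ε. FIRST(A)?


Per alternative of A: FIRST(c) = {c}; FIRST(ε) = {ε}
FIRST(A) = {c, ε}


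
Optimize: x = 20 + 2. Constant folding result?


20 + 2 = 22 at compile time
Optimized: x = 22


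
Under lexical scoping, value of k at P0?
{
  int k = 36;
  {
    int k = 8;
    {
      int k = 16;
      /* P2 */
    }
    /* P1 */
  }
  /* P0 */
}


k declared in the same block as P0
k = 36


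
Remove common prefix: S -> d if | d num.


Common prefix: 'd'
Factored: S -> d S', S' -> if | num


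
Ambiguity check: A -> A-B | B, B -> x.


precedence layered via separate nonterminal B: deterministic
Unambiguous


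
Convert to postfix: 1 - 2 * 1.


* has higher precedence, evaluate 2*1 first
Postfix: 1 2 1 * -


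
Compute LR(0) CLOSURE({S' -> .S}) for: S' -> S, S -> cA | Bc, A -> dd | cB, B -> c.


Start: S' -> .S
For each item with dot before a nonterminal B, add B -> .γ for every B-production
Closure: [S' -> .S, S -> .cA, S -> .Bc, B -> .c]


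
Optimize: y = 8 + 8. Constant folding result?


8 + 8 = 16 at compile time
Optimized: y = 16


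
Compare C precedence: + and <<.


'+' is additive (level 9); '<<' is shift (level 8)
Higher level binds tighter
'+' has higher precedence than '<<'


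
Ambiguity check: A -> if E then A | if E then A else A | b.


dangling else: 'if E then if E then b else b' parses two ways
Ambiguous


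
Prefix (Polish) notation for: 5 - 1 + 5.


left-to-right (same/higher precedence on left): tree is (+ (- 5 1) 5)
Prefix: + - 5 1 5


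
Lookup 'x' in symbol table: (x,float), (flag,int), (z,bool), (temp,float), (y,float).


Lookup 'x' → type float


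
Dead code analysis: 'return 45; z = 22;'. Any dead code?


statement follows a return and is unreachable
Dead: 'z = 22'


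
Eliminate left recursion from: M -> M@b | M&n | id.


Left-recursive alternatives: M@b, M&n; non-recursive: id
Introduce M': M -> idM', M' -> @bM' | &nM' | ε


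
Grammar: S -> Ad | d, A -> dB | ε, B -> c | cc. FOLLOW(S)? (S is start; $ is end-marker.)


$ ∈ FOLLOW(S). For each A -> αBβ: add FIRST(β)\{ε} to FOLLOW(B); if β nullable, add FOLLOW(A).
FOLLOW(S) = {$}


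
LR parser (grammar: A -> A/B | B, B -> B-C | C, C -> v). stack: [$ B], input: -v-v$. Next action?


shift '-' to continue B -> B-C
Action: shift


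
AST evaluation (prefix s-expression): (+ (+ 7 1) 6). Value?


Evaluate inner: (+ 7 1) = 8
Evaluate root: (+ 8 6) = 14
Result: 14


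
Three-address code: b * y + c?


Break into single-operator statements:
t1 = b * y
t2 = t1 + c


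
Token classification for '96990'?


Pattern: digits only
Type: INTEGER_LITERAL


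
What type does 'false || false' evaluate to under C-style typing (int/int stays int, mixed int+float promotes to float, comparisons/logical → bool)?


Operand types: bool || bool
Rule: logical operators take bool operands and yield bool
Result type: bool


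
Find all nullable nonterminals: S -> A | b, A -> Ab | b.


A nonterminal is nullable iff some alternative derives ε (directly, or every symbol in it is nullable)
Nullable: {}


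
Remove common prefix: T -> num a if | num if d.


Common prefix: 'num'
Factored: T -> num T', T' -> a if | if d


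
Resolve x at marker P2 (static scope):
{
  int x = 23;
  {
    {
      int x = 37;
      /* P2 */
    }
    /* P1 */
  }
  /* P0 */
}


x declared in the same block as P2
x = 37


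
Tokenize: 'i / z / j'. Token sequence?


Scan left to right, longest-match per lexeme
Tokens: ID(i), OP(/), ID(z), OP(/), ID(j)


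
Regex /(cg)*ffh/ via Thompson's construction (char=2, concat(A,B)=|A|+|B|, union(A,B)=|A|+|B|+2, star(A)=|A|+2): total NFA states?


Syntax tree has 5 char leaf(s), 0 union(s), 1 star(s)
chars contribute 5×2 = 10; each union adds +2; each star adds +2
Total: 10 + 0 + 2 = 12 states


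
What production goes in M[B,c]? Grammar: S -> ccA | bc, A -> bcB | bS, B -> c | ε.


For [B, c]: 'c' ∈ FIRST(c)
Entry: B -> c


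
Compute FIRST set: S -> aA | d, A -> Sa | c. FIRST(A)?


Per alternative of A: FIRST(Sa) = {a, d}; FIRST(c) = {c}
FIRST(A) = {a, c, d}


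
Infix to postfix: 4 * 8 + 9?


Left to right (same or higher precedence on left)
Postfix: 4 8 * 9 +


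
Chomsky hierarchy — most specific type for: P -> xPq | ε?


Single nonterminal LHS, but x^n q^n is not regular
Classification: Type 2 (Context-Free)


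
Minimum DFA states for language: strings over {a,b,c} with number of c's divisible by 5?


Track (count of c) mod 5: states 0..4, accept at 0
Minimal DFA: 5 states


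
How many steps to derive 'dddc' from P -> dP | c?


Derivation: P => dP => ddP => dddP => dddc
Steps: 4


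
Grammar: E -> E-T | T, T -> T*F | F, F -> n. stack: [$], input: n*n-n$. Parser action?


no handle on stack; shift 'n'
Action: shift


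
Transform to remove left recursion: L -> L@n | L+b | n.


Left-recursive alternatives: L@n, L+b; non-recursive: n
Introduce L': L -> nL', L' -> @nL' | +bL' | ε


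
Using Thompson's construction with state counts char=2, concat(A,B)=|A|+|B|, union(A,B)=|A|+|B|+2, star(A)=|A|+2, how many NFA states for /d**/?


Syntax tree has 1 char leaf(s), 0 union(s), 2 star(s)
chars contribute 1×2 = 2; each union adds +2; each star adds +2
Total: 2 + 0 + 4 = 6 states


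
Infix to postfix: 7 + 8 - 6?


Left to right (same or higher precedence on left)
Postfix: 7 8 + 6 -


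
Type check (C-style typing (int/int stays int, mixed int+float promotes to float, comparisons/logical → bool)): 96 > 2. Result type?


Operand types: int > int
Rule: comparison yields bool
Result type: bool


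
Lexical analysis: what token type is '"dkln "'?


Pattern: double-quoted sequence
Type: STRING_LITERAL


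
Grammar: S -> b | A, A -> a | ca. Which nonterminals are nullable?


A nonterminal is nullable iff some alternative derives ε (directly, or every symbol in it is nullable)
Nullable: {}


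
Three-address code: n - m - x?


Break into single-operator statements:
t1 = n - m
t2 = t1 - x


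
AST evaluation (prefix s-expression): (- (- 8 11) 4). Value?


Evaluate inner: (- 8 11) = -3
Evaluate root: (- -3 4) = -7
Result: -7


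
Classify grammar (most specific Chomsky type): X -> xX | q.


Right-linear: every RHS is a terminal or a terminal followed by one nonterminal
Classification: Type 3 (Regular)


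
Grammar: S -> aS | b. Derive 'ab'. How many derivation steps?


Derivation: S => aS => ab
Steps: 2


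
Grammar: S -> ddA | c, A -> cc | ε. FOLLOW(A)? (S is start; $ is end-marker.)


$ ∈ FOLLOW(S). For each A -> αBβ: add FIRST(β)\{ε} to FOLLOW(B); if β nullable, add FOLLOW(A).
FOLLOW(A) = {$}


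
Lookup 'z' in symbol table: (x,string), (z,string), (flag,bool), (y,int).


Lookup 'z' → type string


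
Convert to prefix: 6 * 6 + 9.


left-to-right (same/higher precedence on left): tree is (+ (* 6 6) 9)
Prefix: + * 6 6 9


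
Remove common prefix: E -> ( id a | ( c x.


Common prefix: '('
Factored: E -> ( E', E' -> id a | c x


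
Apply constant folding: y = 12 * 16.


12 * 16 = 192 at compile time
Optimized: y = 192


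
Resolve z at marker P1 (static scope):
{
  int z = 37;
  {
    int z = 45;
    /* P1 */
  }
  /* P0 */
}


z declared in the same block as P1
z = 45


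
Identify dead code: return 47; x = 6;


statement follows a return and is unreachable
Dead: 'x = 6'


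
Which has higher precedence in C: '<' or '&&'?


'<' is relational (level 7); '&&' is logical AND (level 2)
Higher level binds tighter
'<' has higher precedence than '&&'


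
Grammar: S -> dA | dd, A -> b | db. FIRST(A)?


Per alternative of A: FIRST(b) = {b}; FIRST(db) = {d}
FIRST(A) = {b, d}


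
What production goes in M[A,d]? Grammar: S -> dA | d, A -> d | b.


For [A, d]: 'd' ∈ FIRST(d)
Entry: A -> d


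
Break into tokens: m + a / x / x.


Scan left to right, longest-match per lexeme
Tokens: ID(m), OP(+), ID(a), OP(/), ID(x), OP(/), ID(x)


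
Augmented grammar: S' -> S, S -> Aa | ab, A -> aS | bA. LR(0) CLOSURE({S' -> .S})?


Start: S' -> .S
For each item with dot before a nonterminal B, add B -> .γ for every B-production
Closure: [S' -> .S, S -> .Aa, S -> .ab, A -> .aS, A -> .bA]


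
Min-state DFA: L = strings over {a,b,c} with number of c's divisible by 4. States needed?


Track (count of c) mod 4: states 0..3, accept at 0
Minimal DFA: 4 states


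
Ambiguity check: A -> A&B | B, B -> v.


precedence layered via separate nonterminal B: deterministic
Unambiguous


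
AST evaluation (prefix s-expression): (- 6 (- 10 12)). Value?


Evaluate inner: (- 10 12) = -2
Evaluate root: (- 6 -2) = 8
Result: 8


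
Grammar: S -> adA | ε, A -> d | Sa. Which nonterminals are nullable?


A nonterminal is nullable iff some alternative derives ε (directly, or every symbol in it is nullable)
Nullable: {S}


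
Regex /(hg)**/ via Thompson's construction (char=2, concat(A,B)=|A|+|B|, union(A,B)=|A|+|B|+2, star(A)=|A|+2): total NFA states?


Syntax tree has 2 char leaf(s), 0 union(s), 2 star(s)
chars contribute 2×2 = 4; each union adds +2; each star adds +2
Total: 4 + 0 + 4 = 8 states


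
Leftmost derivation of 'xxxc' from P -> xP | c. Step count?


Derivation: P => xP => xxP => xxxP => xxxc
Steps: 4


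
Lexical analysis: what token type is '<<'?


Pattern: operator symbol
Type: OPERATOR


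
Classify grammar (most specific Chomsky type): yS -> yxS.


LHS has context (more than one symbol) and |LHS| ≤ |RHS|
Classification: Type 1 (Context-Sensitive)


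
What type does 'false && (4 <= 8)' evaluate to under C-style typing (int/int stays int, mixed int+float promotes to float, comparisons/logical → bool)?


Operand types: bool && bool
Rule: logical operators take bool operands and yield bool
Result type: bool


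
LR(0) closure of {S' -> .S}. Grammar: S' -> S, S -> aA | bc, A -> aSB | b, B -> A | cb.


Start: S' -> .S
For each item with dot before a nonterminal B, add B -> .γ for every B-production
Closure: [S' -> .S, S -> .aA, S -> .bc]


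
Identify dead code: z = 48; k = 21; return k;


z is assigned but never read
Dead: 'z = 48'


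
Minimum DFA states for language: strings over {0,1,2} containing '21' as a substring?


KMP-style automaton: 2 progress states + 1 absorbing accept = 3
Minimal DFA: 3 states


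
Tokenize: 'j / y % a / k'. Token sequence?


Scan left to right, longest-match per lexeme
Tokens: ID(j), OP(/), ID(y), OP(%), ID(a), OP(/), ID(k)


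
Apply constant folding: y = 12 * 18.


12 * 18 = 216 at compile time
Optimized: y = 216


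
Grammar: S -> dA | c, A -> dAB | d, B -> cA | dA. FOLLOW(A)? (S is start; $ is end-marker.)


$ ∈ FOLLOW(S). For each A -> αBβ: add FIRST(β)\{ε} to FOLLOW(B); if β nullable, add FOLLOW(A).
FOLLOW(A) = {$, c, d}


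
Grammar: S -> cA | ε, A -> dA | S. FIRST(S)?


Per alternative of S: FIRST(cA) = {c}; FIRST(ε) = {ε}
FIRST(S) = {c, ε}


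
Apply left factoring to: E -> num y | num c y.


Common prefix: 'num'
Factored: E -> num E', E' -> y | c y


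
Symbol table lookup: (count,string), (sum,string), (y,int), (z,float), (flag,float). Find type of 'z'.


Lookup 'z' → type float


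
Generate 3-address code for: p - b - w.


Break into single-operator statements:
t1 = p - b
t2 = t1 - w


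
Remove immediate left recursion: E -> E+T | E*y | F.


Left-recursive alternatives: E+T, E*y; non-recursive: F
Introduce E': E -> FE', E' -> +TE' | *yE' | ε


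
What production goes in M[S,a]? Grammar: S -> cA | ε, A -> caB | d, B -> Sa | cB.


For [S, a]: ε is nullable and 'a' ∈ FOLLOW(S)
Entry: S -> ε


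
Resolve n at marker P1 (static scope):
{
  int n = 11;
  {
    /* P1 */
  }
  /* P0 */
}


P1's block does not declare n; resolves to the enclosing declaration at depth 0
n = 11


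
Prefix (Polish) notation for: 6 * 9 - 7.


left-to-right (same/higher precedence on left): tree is (- (* 6 9) 7)
Prefix: - * 6 9 7


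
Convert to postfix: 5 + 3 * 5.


* has higher precedence, evaluate 3*5 first
Postfix: 5 3 5 * +
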